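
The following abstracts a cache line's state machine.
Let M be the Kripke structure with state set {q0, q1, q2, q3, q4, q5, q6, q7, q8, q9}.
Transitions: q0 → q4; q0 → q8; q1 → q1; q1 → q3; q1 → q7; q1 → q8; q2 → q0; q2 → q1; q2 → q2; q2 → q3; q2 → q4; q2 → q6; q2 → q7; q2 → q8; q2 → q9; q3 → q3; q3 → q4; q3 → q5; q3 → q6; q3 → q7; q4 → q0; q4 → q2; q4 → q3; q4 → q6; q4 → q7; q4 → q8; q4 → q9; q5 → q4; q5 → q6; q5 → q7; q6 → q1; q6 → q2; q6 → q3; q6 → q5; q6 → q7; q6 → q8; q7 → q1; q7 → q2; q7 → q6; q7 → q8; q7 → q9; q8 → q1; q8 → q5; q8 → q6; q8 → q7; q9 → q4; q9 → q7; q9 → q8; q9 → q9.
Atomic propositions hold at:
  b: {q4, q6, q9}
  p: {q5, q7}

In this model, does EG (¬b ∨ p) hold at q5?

Sat(¬b) = {q0, q1, q2, q3, q5, q7, q8}
Sat(¬b ∨ p) = {q0, q1, q2, q3, q5, q7, q8}
EG (¬b ∨ p): greatest fixpoint, start Z0 = {q0, q1, q2, q3, q5, q7, q8}, keep only states in Sat with some successor in Z. Already a fixed point.
Sat(EG (¬b ∨ p)) = {q0, q1, q2, q3, q5, q7, q8}
q5 ∈ Sat(EG (¬b ∨ p)) = {q0, q1, q2, q3, q5, q7, q8}, so the formula holds at q5.

Yes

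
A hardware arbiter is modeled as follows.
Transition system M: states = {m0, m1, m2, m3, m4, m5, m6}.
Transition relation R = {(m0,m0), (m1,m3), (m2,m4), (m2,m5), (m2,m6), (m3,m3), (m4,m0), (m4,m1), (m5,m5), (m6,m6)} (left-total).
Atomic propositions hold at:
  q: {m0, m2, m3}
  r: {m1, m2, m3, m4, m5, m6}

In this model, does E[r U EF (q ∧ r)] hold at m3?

Yes

Sat(q ∧ r) = {m2, m3}
EF (q ∧ r): least fixpoint, start Z0 = {m2, m3}, add states with some successor in Z. Z1 = {m1, m2, m3}; Z2 = {m1, m2, m3, m4}; fixed.
Sat(EF (q ∧ r)) = {m1, m2, m3, m4}
E[r U EF (q ∧ r)]: least fixpoint, start Z0 = Sat(EF (q ∧ r)) = {m1, m2, m3, m4}, add states in Sat(r) with some successor in Z. Already a fixed point.
Sat(E[r U EF (q ∧ r)]) = {m1, m2, m3, m4}
m3 ∈ Sat(E[r U EF (q ∧ r)]) = {m1, m2, m3, m4}, so the formula holds at m3.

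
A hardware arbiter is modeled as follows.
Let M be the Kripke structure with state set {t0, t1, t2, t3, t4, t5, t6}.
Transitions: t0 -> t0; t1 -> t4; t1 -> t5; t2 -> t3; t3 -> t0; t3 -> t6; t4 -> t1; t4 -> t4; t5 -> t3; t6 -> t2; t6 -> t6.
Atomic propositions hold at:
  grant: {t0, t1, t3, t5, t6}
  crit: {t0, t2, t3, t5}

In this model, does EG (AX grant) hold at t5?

Sat(AX grant) = {s : every successor in {t0, t1, t3, t5, t6}} = {t0, t2, t3, t5}
EG (AX grant): greatest fixpoint, start Z0 = {t0, t2, t3, t5}, keep only states in Sat with some successor in Z. Already a fixed point.
Sat(EG (AX grant)) = {t0, t2, t3, t5}
t5 ∈ Sat(EG (AX grant)) = {t0, t2, t3, t5}, so the formula holds at t5.

Yes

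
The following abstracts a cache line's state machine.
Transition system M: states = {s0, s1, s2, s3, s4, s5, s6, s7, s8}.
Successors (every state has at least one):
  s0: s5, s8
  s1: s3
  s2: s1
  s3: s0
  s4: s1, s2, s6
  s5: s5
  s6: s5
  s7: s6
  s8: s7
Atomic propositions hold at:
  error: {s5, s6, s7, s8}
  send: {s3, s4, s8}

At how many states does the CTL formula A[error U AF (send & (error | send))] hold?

5

Sat(error | send) = {s3, s4, s5, s6, s7, s8}
Sat(send & (error | send)) = {s3, s4, s8}
AF (send & (error | send)): least fixpoint, start Z0 = {s3, s4, s8}, add states with every successor in Z. Z1 = {s1, s3, s4, s8}; Z2 = {s1, s2, s3, s4, s8}; fixed.
Sat(AF (send & (error | send))) = {s1, s2, s3, s4, s8}
A[error U AF (send & (error | send))]: least fixpoint, start Z0 = Sat(AF (send & (error | send))) = {s1, s2, s3, s4, s8}, add states in Sat(error) with every successor in Z. Already a fixed point.
Sat(A[error U AF (send & (error | send))]) = {s1, s2, s3, s4, s8}
|Sat(A[error U AF (send & (error | send))])| = |{s1, s2, s3, s4, s8}| = 5.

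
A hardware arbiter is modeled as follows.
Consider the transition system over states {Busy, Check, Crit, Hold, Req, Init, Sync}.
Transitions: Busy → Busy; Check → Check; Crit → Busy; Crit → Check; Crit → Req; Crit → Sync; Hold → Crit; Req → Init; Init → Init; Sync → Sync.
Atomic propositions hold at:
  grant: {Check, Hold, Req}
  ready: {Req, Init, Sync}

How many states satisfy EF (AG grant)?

3

AG grant: greatest fixpoint, start Z0 = {Check, Hold, Req}, keep only states in Sat with every successor in Z. Z1 = {Check}; fixed.
Sat(AG grant) = {Check}
EF (AG grant): least fixpoint, start Z0 = {Check}, add states with some successor in Z. Z1 = {Check, Crit}; Z2 = {Check, Crit, Hold}; fixed.
Sat(EF (AG grant)) = {Check, Crit, Hold}
|Sat(EF (AG grant))| = |{Check, Crit, Hold}| = 3.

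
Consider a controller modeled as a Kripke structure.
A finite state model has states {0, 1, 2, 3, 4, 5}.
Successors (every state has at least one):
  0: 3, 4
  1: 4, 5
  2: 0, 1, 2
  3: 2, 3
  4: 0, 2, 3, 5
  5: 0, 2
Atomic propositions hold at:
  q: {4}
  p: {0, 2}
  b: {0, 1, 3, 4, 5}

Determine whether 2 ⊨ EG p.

EG p: greatest fixpoint, start Z0 = {0, 2}, keep only states in Sat with some successor in Z. Z1 = {2}; fixed.
Sat(EG p) = {2}
2 ∈ Sat(EG p) = {2}, so the formula holds at 2.

Yes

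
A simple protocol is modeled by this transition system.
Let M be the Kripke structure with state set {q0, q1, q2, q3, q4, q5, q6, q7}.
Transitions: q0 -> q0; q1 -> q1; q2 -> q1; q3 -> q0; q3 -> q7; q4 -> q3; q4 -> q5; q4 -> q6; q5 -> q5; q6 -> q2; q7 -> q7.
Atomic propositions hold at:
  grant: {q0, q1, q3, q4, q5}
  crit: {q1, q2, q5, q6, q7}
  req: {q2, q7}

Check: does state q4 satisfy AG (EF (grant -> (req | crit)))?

Sat(req | crit) = {q1, q2, q5, q6, q7}
Sat(grant -> (req | crit)) = {q1, q2, q5, q6, q7}
EF (grant -> (req | crit)): least fixpoint, start Z0 = {q1, q2, q5, q6, q7}, add states with some successor in Z. Z1 = {q1, q2, q3, q4, q5, q6, q7}; fixed.
Sat(EF (grant -> (req | crit))) = {q1, q2, q3, q4, q5, q6, q7}
AG (EF (grant -> (req | crit))): greatest fixpoint, start Z0 = {q1, q2, q3, q4, q5, q6, q7}, keep only states in Sat with every successor in Z. Z1 = {q1, q2, q4, q5, q6, q7}; Z2 = {q1, q2, q5, q6, q7}; fixed.
Sat(AG (EF (grant -> (req | crit)))) = {q1, q2, q5, q6, q7}
q4 ∉ Sat(AG (EF (grant -> (req | crit)))) = {q1, q2, q5, q6, q7}, so the formula does not hold at q4.

No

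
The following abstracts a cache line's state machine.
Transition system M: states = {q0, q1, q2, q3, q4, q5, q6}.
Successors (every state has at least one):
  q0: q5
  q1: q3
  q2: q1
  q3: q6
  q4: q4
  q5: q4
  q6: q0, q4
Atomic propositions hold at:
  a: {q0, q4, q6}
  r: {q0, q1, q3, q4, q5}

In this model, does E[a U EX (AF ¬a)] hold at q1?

Sat(¬a) = {q1, q2, q3, q5}
AF ¬a: least fixpoint, start Z0 = {q1, q2, q3, q5}, add states with every successor in Z. Z1 = {q0, q1, q2, q3, q5}; fixed.
Sat(AF ¬a) = {q0, q1, q2, q3, q5}
Sat(EX (AF ¬a)) = {s : some successor in {q0, q1, q2, q3, q5}} = {q0, q1, q2, q6}
E[a U EX (AF ¬a)]: least fixpoint, start Z0 = Sat(EX (AF ¬a)) = {q0, q1, q2, q6}, add states in Sat(a) with some successor in Z. Already a fixed point.
Sat(E[a U EX (AF ¬a)]) = {q0, q1, q2, q6}
q1 ∈ Sat(E[a U EX (AF ¬a)]) = {q0, q1, q2, q6}, so the formula holds at q1.

Yes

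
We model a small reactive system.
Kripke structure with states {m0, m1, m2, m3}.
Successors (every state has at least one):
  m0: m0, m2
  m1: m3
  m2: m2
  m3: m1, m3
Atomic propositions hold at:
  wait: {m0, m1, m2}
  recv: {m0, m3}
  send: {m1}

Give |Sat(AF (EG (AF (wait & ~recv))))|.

Sat(~recv) = {m1, m2}
Sat(wait & ~recv) = {m1, m2}
AF (wait & ~recv): least fixpoint, start Z0 = {m1, m2}, add states with every successor in Z. Already a fixed point.
Sat(AF (wait & ~recv)) = {m1, m2}
EG (AF (wait & ~recv)): greatest fixpoint, start Z0 = {m1, m2}, keep only states in Sat with some successor in Z. Z1 = {m2}; fixed.
Sat(EG (AF (wait & ~recv))) = {m2}
AF (EG (AF (wait & ~recv))): least fixpoint, start Z0 = {m2}, add states with every successor in Z. Already a fixed point.
Sat(AF (EG (AF (wait & ~recv)))) = {m2}
|Sat(AF (EG (AF (wait & ~recv))))| = |{m2}| = 1.

1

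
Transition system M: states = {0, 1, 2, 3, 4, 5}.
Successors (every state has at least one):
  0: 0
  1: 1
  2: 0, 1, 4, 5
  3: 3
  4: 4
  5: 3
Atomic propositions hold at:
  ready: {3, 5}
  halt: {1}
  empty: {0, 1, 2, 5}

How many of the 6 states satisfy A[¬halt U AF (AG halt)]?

Sat(¬halt) = {0, 2, 3, 4, 5}
AG halt: greatest fixpoint, start Z0 = {1}, keep only states in Sat with every successor in Z. Already a fixed point.
Sat(AG halt) = {1}
AF (AG halt): least fixpoint, start Z0 = {1}, add states with every successor in Z. Already a fixed point.
Sat(AF (AG halt)) = {1}
A[¬halt U AF (AG halt)]: least fixpoint, start Z0 = Sat(AF (AG halt)) = {1}, add states in Sat(¬halt) with every successor in Z. Already a fixed point.
Sat(A[¬halt U AF (AG halt)]) = {1}
|Sat(A[¬halt U AF (AG halt)])| = |{1}| = 1.

1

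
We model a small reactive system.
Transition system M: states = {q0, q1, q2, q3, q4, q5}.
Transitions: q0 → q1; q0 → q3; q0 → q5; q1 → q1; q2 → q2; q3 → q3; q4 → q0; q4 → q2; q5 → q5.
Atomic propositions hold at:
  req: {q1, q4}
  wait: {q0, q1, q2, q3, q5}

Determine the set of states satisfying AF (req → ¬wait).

Sat(¬wait) = {q4}
Sat(req → ¬wait) = {q0, q2, q3, q4, q5}
AF (req → ¬wait): least fixpoint, start Z0 = {q0, q2, q3, q4, q5}, add states with every successor in Z. Already a fixed point.
Sat(AF (req → ¬wait)) = {q0, q2, q3, q4, q5}

{q0, q2, q3, q4, q5}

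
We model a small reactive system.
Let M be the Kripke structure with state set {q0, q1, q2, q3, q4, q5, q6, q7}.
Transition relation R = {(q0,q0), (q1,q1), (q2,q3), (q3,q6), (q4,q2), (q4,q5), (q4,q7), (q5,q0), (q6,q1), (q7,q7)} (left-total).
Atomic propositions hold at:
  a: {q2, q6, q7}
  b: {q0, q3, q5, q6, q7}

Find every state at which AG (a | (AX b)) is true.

Sat(AX b) = {s : every successor in {q0, q3, q5, q6, q7}} = {q0, q2, q3, q5, q7}
Sat(a | (AX b)) = {q0, q2, q3, q5, q6, q7}
AG (a | (AX b)): greatest fixpoint, start Z0 = {q0, q2, q3, q5, q6, q7}, keep only states in Sat with every successor in Z. Z1 = {q0, q2, q3, q5, q7}; Z2 = {q0, q2, q5, q7}; Z3 = {q0, q5, q7}; fixed.
Sat(AG (a | (AX b))) = {q0, q5, q7}

{q0, q5, q7}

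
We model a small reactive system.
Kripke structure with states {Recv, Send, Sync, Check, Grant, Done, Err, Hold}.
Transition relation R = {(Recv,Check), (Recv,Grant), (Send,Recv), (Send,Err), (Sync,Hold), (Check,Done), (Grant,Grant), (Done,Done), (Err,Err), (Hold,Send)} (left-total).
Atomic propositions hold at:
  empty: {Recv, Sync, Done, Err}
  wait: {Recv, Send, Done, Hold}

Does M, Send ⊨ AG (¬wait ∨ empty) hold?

Sat(¬wait) = {Sync, Check, Grant, Err}
Sat(¬wait ∨ empty) = {Recv, Sync, Check, Grant, Done, Err}
AG (¬wait ∨ empty): greatest fixpoint, start Z0 = {Recv, Sync, Check, Grant, Done, Err}, keep only states in Sat with every successor in Z. Z1 = {Recv, Check, Grant, Done, Err}; fixed.
Sat(AG (¬wait ∨ empty)) = {Recv, Check, Grant, Done, Err}
Send ∉ Sat(AG (¬wait ∨ empty)) = {Recv, Check, Grant, Done, Err}, so the formula does not hold at Send.

No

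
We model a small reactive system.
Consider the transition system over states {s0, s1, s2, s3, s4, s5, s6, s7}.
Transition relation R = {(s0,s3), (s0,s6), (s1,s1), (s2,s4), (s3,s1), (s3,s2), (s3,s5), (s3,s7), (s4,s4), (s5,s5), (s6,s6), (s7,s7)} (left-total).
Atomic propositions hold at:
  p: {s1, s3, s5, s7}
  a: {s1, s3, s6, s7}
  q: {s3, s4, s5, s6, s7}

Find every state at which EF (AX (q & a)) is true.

{s0, s3, s6, s7}

Sat(q & a) = {s3, s6, s7}
Sat(AX (q & a)) = {s : every successor in {s3, s6, s7}} = {s0, s6, s7}
EF (AX (q & a)): least fixpoint, start Z0 = {s0, s6, s7}, add states with some successor in Z. Z1 = {s0, s3, s6, s7}; fixed.
Sat(EF (AX (q & a))) = {s0, s3, s6, s7}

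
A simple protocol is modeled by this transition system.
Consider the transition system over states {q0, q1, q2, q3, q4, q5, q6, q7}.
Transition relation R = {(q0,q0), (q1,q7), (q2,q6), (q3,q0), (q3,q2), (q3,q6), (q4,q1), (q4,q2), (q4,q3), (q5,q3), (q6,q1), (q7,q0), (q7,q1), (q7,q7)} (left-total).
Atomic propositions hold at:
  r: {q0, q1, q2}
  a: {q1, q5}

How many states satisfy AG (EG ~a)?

1

Sat(~a) = {q0, q2, q3, q4, q6, q7}
EG ~a: greatest fixpoint, start Z0 = {q0, q2, q3, q4, q6, q7}, keep only states in Sat with some successor in Z. Z1 = {q0, q2, q3, q4, q7}; Z2 = {q0, q3, q4, q7}; fixed.
Sat(EG ~a) = {q0, q3, q4, q7}
AG (EG ~a): greatest fixpoint, start Z0 = {q0, q3, q4, q7}, keep only states in Sat with every successor in Z. Z1 = {q0}; fixed.
Sat(AG (EG ~a)) = {q0}
|Sat(AG (EG ~a))| = |{q0}| = 1.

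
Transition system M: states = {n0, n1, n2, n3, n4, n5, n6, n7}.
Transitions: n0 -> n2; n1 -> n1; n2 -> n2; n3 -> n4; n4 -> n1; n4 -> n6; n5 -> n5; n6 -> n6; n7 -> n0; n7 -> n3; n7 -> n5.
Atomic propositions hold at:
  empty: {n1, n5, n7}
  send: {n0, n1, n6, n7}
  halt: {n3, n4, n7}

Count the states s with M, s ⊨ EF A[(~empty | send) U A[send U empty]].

Sat(~empty) = {n0, n2, n3, n4, n6}
Sat(~empty | send) = {n0, n1, n2, n3, n4, n6, n7}
A[send U empty]: least fixpoint, start Z0 = Sat(empty) = {n1, n5, n7}, add states in Sat(send) with every successor in Z. Already a fixed point.
Sat(A[send U empty]) = {n1, n5, n7}
A[(~empty | send) U A[send U empty]]: least fixpoint, start Z0 = Sat(A[send U empty]) = {n1, n5, n7}, add states in Sat(~empty | send) with every successor in Z. Already a fixed point.
Sat(A[(~empty | send) U A[send U empty]]) = {n1, n5, n7}
EF A[(~empty | send) U A[send U empty]]: least fixpoint, start Z0 = {n1, n5, n7}, add states with some successor in Z. Z1 = {n1, n4, n5, n7}; Z2 = {n1, n3, n4, n5, n7}; fixed.
Sat(EF A[(~empty | send) U A[send U empty]]) = {n1, n3, n4, n5, n7}
|Sat(EF A[(~empty | send) U A[send U empty]])| = |{n1, n3, n4, n5, n7}| = 5.

5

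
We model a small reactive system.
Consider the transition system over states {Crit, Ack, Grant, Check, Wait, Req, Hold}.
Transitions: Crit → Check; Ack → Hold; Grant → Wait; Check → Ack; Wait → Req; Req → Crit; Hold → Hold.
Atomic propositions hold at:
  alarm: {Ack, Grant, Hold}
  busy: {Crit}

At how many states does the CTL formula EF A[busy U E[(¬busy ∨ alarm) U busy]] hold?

Sat(¬busy) = {Ack, Grant, Check, Wait, Req, Hold}
Sat(¬busy ∨ alarm) = {Ack, Grant, Check, Wait, Req, Hold}
E[(¬busy ∨ alarm) U busy]: least fixpoint, start Z0 = Sat(busy) = {Crit}, add states in Sat(¬busy ∨ alarm) with some successor in Z. Z1 = {Crit, Req}; Z2 = {Crit, Wait, Req}; Z3 = {Crit, Grant, Wait, Req}; fixed.
Sat(E[(¬busy ∨ alarm) U busy]) = {Crit, Grant, Wait, Req}
A[busy U E[(¬busy ∨ alarm) U busy]]: least fixpoint, start Z0 = Sat(E[(¬busy ∨ alarm) U busy]) = {Crit, Grant, Wait, Req}, add states in Sat(busy) with every successor in Z. Already a fixed point.
Sat(A[busy U E[(¬busy ∨ alarm) U busy]]) = {Crit, Grant, Wait, Req}
EF A[busy U E[(¬busy ∨ alarm) U busy]]: least fixpoint, start Z0 = {Crit, Grant, Wait, Req}, add states with some successor in Z. Already a fixed point.
Sat(EF A[busy U E[(¬busy ∨ alarm) U busy]]) = {Crit, Grant, Wait, Req}
|Sat(EF A[busy U E[(¬busy ∨ alarm) U busy]])| = |{Crit, Grant, Wait, Req}| = 4.

4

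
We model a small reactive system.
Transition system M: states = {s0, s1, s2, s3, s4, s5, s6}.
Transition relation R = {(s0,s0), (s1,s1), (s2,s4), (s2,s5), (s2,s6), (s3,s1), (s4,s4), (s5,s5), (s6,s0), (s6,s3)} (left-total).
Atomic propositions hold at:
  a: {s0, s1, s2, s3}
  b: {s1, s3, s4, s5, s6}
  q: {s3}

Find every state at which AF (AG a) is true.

AG a: greatest fixpoint, start Z0 = {s0, s1, s2, s3}, keep only states in Sat with every successor in Z. Z1 = {s0, s1, s3}; fixed.
Sat(AG a) = {s0, s1, s3}
AF (AG a): least fixpoint, start Z0 = {s0, s1, s3}, add states with every successor in Z. Z1 = {s0, s1, s3, s6}; fixed.
Sat(AF (AG a)) = {s0, s1, s3, s6}

{s0, s1, s3, s6}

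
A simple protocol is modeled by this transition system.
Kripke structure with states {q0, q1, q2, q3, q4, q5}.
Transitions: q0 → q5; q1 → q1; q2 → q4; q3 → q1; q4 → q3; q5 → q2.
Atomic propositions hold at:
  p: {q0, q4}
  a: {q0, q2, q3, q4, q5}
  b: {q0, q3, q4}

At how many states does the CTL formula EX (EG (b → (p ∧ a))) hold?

2

Sat(p ∧ a) = {q0, q4}
Sat(b → (p ∧ a)) = {q0, q1, q2, q4, q5}
EG (b → (p ∧ a)): greatest fixpoint, start Z0 = {q0, q1, q2, q4, q5}, keep only states in Sat with some successor in Z. Z1 = {q0, q1, q2, q5}; Z2 = {q0, q1, q5}; Z3 = {q0, q1}; Z4 = {q1}; fixed.
Sat(EG (b → (p ∧ a))) = {q1}
Sat(EX (EG (b → (p ∧ a)))) = {s : some successor in {q1}} = {q1, q3}
|Sat(EX (EG (b → (p ∧ a))))| = |{q1, q3}| = 2.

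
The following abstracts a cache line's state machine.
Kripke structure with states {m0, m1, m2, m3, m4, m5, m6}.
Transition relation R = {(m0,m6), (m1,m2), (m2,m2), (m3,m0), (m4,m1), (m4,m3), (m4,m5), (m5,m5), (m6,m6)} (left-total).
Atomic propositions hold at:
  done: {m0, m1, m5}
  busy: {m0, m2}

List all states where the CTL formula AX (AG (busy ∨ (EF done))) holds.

EF done: least fixpoint, start Z0 = {m0, m1, m5}, add states with some successor in Z. Z1 = {m0, m1, m3, m4, m5}; fixed.
Sat(EF done) = {m0, m1, m3, m4, m5}
Sat(busy ∨ (EF done)) = {m0, m1, m2, m3, m4, m5}
AG (busy ∨ (EF done)): greatest fixpoint, start Z0 = {m0, m1, m2, m3, m4, m5}, keep only states in Sat with every successor in Z. Z1 = {m1, m2, m3, m4, m5}; Z2 = {m1, m2, m4, m5}; Z3 = {m1, m2, m5}; fixed.
Sat(AG (busy ∨ (EF done))) = {m1, m2, m5}
Sat(AX (AG (busy ∨ (EF done)))) = {s : every successor in {m1, m2, m5}} = {m1, m2, m5}

{m1, m2, m5}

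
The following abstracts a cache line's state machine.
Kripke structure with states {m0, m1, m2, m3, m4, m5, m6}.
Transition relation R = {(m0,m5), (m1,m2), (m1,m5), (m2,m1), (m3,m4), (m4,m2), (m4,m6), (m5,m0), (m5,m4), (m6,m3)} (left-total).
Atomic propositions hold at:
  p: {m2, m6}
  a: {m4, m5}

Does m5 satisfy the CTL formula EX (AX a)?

Sat(AX a) = {s : every successor in {m4, m5}} = {m0, m3}
Sat(EX (AX a)) = {s : some successor in {m0, m3}} = {m5, m6}
m5 ∈ Sat(EX (AX a)) = {m5, m6}, so the formula holds at m5.

Yes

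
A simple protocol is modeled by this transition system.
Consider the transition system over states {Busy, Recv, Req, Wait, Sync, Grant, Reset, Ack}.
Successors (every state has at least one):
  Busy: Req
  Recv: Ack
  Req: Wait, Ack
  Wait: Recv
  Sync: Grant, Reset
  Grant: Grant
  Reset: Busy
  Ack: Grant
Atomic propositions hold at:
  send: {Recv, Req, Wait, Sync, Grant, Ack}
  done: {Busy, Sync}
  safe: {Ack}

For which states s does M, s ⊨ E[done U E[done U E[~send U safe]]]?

{Ack}

Sat(~send) = {Busy, Reset}
E[~send U safe]: least fixpoint, start Z0 = Sat(safe) = {Ack}, add states in Sat(~send) with some successor in Z. Already a fixed point.
Sat(E[~send U safe]) = {Ack}
E[done U E[~send U safe]]: least fixpoint, start Z0 = Sat(E[~send U safe]) = {Ack}, add states in Sat(done) with some successor in Z. Already a fixed point.
Sat(E[done U E[~send U safe]]) = {Ack}
E[done U E[done U E[~send U safe]]]: least fixpoint, start Z0 = Sat(E[done U E[~send U safe]]) = {Ack}, add states in Sat(done) with some successor in Z. Already a fixed point.
Sat(E[done U E[done U E[~send U safe]]]) = {Ack}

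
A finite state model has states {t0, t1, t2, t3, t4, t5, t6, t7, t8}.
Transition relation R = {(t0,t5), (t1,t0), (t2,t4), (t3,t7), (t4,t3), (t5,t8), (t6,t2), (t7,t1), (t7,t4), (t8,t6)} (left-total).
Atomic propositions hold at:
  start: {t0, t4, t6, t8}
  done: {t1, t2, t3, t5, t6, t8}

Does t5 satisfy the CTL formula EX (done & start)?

Yes

Sat(done & start) = {t6, t8}
Sat(EX (done & start)) = {s : some successor in {t6, t8}} = {t5, t8}
t5 ∈ Sat(EX (done & start)) = {t5, t8}, so the formula holds at t5.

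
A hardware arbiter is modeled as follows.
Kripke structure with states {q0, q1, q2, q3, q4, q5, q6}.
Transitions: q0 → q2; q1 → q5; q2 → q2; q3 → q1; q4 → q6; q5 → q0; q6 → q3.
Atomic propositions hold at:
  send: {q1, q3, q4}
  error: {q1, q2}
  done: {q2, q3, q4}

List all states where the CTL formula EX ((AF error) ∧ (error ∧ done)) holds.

{q0, q2}

AF error: least fixpoint, start Z0 = {q1, q2}, add states with every successor in Z. Z1 = {q0, q1, q2, q3}; Z2 = {q0, q1, q2, q3, q5, q6}; Z3 = {q0, q1, q2, q3, q4, q5, q6}; fixed.
Sat(AF error) = {q0, q1, q2, q3, q4, q5, q6}
Sat(error ∧ done) = {q2}
Sat((AF error) ∧ (error ∧ done)) = {q2}
Sat(EX ((AF error) ∧ (error ∧ done))) = {s : some successor in {q2}} = {q0, q2}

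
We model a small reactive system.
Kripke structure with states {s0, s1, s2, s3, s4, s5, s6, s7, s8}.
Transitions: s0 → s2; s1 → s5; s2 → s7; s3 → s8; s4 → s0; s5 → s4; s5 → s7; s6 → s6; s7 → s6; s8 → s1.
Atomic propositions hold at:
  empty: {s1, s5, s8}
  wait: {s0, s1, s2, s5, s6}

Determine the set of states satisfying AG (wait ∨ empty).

{s6}

Sat(wait ∨ empty) = {s0, s1, s2, s5, s6, s8}
AG (wait ∨ empty): greatest fixpoint, start Z0 = {s0, s1, s2, s5, s6, s8}, keep only states in Sat with every successor in Z. Z1 = {s0, s1, s6, s8}; Z2 = {s6, s8}; Z3 = {s6}; fixed.
Sat(AG (wait ∨ empty)) = {s6}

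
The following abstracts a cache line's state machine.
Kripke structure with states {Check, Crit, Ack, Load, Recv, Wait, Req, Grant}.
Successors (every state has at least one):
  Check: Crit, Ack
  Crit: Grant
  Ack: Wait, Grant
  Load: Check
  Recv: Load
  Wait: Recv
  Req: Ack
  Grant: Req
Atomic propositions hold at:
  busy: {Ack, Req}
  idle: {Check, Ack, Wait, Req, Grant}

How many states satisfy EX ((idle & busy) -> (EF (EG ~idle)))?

Sat(idle & busy) = {Ack, Req}
Sat(~idle) = {Crit, Load, Recv}
EG ~idle: greatest fixpoint, start Z0 = {Crit, Load, Recv}, keep only states in Sat with some successor in Z. Z1 = {Recv}; Z2 = ∅; fixed.
Sat(EG ~idle) = ∅
EF (EG ~idle): least fixpoint, start Z0 = ∅, add states with some successor in Z. Already a fixed point.
Sat(EF (EG ~idle)) = ∅
Sat((idle & busy) -> (EF (EG ~idle))) = {Check, Crit, Load, Recv, Wait, Grant}
Sat(EX ((idle & busy) -> (EF (EG ~idle)))) = {s : some successor in {Check, Crit, Load, Recv, Wait, Grant}} = {Check, Crit, Ack, Load, Recv, Wait}
|Sat(EX ((idle & busy) -> (EF (EG ~idle))))| = |{Check, Crit, Ack, Load, Recv, Wait}| = 6.

6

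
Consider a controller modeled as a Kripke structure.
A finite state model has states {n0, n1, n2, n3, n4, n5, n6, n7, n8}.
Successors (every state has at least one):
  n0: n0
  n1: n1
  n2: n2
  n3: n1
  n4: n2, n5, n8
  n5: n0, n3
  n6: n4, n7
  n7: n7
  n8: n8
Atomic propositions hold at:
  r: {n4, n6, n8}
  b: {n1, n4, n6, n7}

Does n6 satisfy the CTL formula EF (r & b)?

Sat(r & b) = {n4, n6}
EF (r & b): least fixpoint, start Z0 = {n4, n6}, add states with some successor in Z. Already a fixed point.
Sat(EF (r & b)) = {n4, n6}
n6 ∈ Sat(EF (r & b)) = {n4, n6}, so the formula holds at n6.

Yes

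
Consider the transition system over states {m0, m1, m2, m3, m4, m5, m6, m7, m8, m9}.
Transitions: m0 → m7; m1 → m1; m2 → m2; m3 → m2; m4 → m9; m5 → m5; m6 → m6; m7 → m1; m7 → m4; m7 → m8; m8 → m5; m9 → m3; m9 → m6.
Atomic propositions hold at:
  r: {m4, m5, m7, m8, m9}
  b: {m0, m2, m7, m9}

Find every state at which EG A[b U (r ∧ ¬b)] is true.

{m5, m8}

Sat(¬b) = {m1, m3, m4, m5, m6, m8}
Sat(r ∧ ¬b) = {m4, m5, m8}
A[b U (r ∧ ¬b)]: least fixpoint, start Z0 = Sat((r ∧ ¬b)) = {m4, m5, m8}, add states in Sat(b) with every successor in Z. Already a fixed point.
Sat(A[b U (r ∧ ¬b)]) = {m4, m5, m8}
EG A[b U (r ∧ ¬b)]: greatest fixpoint, start Z0 = {m4, m5, m8}, keep only states in Sat with some successor in Z. Z1 = {m5, m8}; fixed.
Sat(EG A[b U (r ∧ ¬b)]) = {m5, m8}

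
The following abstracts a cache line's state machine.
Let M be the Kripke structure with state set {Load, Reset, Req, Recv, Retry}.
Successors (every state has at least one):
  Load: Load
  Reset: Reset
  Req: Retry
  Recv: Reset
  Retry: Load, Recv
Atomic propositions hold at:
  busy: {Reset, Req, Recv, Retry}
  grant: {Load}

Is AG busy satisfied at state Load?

AG busy: greatest fixpoint, start Z0 = {Reset, Req, Recv, Retry}, keep only states in Sat with every successor in Z. Z1 = {Reset, Req, Recv}; Z2 = {Reset, Recv}; fixed.
Sat(AG busy) = {Reset, Recv}
Load ∉ Sat(AG busy) = {Reset, Recv}, so the formula does not hold at Load.

No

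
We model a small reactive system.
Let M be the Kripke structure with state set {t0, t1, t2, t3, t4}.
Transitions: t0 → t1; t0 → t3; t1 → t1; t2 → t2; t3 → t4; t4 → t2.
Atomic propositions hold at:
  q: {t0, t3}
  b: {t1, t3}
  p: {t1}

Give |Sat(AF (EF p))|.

2

EF p: least fixpoint, start Z0 = {t1}, add states with some successor in Z. Z1 = {t0, t1}; fixed.
Sat(EF p) = {t0, t1}
AF (EF p): least fixpoint, start Z0 = {t0, t1}, add states with every successor in Z. Already a fixed point.
Sat(AF (EF p)) = {t0, t1}
|Sat(AF (EF p))| = |{t0, t1}| = 2.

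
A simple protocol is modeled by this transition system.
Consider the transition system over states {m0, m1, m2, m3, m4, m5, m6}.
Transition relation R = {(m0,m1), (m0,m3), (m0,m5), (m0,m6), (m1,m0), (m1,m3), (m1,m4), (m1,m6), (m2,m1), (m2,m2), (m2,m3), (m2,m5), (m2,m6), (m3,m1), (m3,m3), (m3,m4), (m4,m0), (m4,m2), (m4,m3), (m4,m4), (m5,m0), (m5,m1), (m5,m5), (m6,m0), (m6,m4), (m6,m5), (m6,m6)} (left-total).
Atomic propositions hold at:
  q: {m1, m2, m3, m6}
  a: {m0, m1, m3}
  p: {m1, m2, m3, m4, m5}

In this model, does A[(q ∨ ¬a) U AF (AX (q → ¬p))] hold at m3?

Sat(¬a) = {m2, m4, m5, m6}
Sat(q ∨ ¬a) = {m1, m2, m3, m4, m5, m6}
Sat(¬p) = {m0, m6}
Sat(q → ¬p) = {m0, m4, m5, m6}
Sat(AX (q → ¬p)) = {s : every successor in {m0, m4, m5, m6}} = {m6}
AF (AX (q → ¬p)): least fixpoint, start Z0 = {m6}, add states with every successor in Z. Already a fixed point.
Sat(AF (AX (q → ¬p))) = {m6}
A[(q ∨ ¬a) U AF (AX (q → ¬p))]: least fixpoint, start Z0 = Sat(AF (AX (q → ¬p))) = {m6}, add states in Sat(q ∨ ¬a) with every successor in Z. Already a fixed point.
Sat(A[(q ∨ ¬a) U AF (AX (q → ¬p))]) = {m6}
m3 ∉ Sat(A[(q ∨ ¬a) U AF (AX (q → ¬p))]) = {m6}, so the formula does not hold at m3.

No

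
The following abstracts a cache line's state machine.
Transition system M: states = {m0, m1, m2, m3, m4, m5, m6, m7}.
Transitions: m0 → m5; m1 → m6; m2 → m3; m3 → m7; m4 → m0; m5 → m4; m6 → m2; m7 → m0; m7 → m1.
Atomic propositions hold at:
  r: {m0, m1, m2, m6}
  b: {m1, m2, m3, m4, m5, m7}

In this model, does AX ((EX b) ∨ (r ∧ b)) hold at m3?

Yes

Sat(EX b) = {s : some successor in {m1, m2, m3, m4, m5, m7}} = {m0, m2, m3, m5, m6, m7}
Sat(r ∧ b) = {m1, m2}
Sat((EX b) ∨ (r ∧ b)) = {m0, m1, m2, m3, m5, m6, m7}
Sat(AX ((EX b) ∨ (r ∧ b))) = {s : every successor in {m0, m1, m2, m3, m5, m6, m7}} = {m0, m1, m2, m3, m4, m6, m7}
m3 ∈ Sat(AX ((EX b) ∨ (r ∧ b))) = {m0, m1, m2, m3, m4, m6, m7}, so the formula holds at m3.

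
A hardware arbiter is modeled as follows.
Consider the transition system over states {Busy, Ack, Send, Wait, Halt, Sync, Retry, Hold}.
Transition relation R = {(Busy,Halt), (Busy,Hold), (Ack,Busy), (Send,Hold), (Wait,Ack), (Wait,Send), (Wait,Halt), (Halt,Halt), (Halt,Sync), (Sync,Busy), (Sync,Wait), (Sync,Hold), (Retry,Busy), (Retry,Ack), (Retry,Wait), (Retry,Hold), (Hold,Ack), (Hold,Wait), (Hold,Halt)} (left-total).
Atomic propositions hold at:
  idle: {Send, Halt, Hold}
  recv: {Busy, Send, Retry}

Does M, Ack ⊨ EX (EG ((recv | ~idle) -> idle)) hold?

Sat(~idle) = {Busy, Ack, Wait, Sync, Retry}
Sat(recv | ~idle) = {Busy, Ack, Send, Wait, Sync, Retry}
Sat((recv | ~idle) -> idle) = {Send, Halt, Hold}
EG ((recv | ~idle) -> idle): greatest fixpoint, start Z0 = {Send, Halt, Hold}, keep only states in Sat with some successor in Z. Already a fixed point.
Sat(EG ((recv | ~idle) -> idle)) = {Send, Halt, Hold}
Sat(EX (EG ((recv | ~idle) -> idle))) = {s : some successor in {Send, Halt, Hold}} = {Busy, Send, Wait, Halt, Sync, Retry, Hold}
Ack ∉ Sat(EX (EG ((recv | ~idle) -> idle))) = {Busy, Send, Wait, Halt, Sync, Retry, Hold}, so the formula does not hold at Ack.

No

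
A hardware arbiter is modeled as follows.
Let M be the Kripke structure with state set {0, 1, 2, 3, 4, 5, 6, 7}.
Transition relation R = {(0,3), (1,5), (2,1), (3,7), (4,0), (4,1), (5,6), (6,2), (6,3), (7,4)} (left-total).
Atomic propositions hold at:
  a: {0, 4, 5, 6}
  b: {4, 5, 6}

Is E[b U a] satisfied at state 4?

Yes

E[b U a]: least fixpoint, start Z0 = Sat(a) = {0, 4, 5, 6}, add states in Sat(b) with some successor in Z. Already a fixed point.
Sat(E[b U a]) = {0, 4, 5, 6}
4 ∈ Sat(E[b U a]) = {0, 4, 5, 6}, so the formula holds at 4.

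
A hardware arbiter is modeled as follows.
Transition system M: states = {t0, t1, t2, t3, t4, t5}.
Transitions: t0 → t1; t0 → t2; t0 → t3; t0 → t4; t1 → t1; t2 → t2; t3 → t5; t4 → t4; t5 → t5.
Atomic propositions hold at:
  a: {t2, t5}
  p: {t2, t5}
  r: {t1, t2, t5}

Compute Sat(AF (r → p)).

{t0, t2, t3, t4, t5}

Sat(r → p) = {t0, t2, t3, t4, t5}
AF (r → p): least fixpoint, start Z0 = {t0, t2, t3, t4, t5}, add states with every successor in Z. Already a fixed point.
Sat(AF (r → p)) = {t0, t2, t3, t4, t5}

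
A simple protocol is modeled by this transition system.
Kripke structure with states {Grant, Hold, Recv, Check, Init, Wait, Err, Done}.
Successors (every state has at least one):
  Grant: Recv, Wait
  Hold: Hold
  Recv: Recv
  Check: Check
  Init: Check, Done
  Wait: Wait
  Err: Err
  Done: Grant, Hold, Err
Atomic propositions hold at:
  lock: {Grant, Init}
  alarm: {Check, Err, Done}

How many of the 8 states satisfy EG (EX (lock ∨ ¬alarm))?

5

Sat(¬alarm) = {Grant, Hold, Recv, Init, Wait}
Sat(lock ∨ ¬alarm) = {Grant, Hold, Recv, Init, Wait}
Sat(EX (lock ∨ ¬alarm)) = {s : some successor in {Grant, Hold, Recv, Init, Wait}} = {Grant, Hold, Recv, Wait, Done}
EG (EX (lock ∨ ¬alarm)): greatest fixpoint, start Z0 = {Grant, Hold, Recv, Wait, Done}, keep only states in Sat with some successor in Z. Already a fixed point.
Sat(EG (EX (lock ∨ ¬alarm))) = {Grant, Hold, Recv, Wait, Done}
|Sat(EG (EX (lock ∨ ¬alarm)))| = |{Grant, Hold, Recv, Wait, Done}| = 5.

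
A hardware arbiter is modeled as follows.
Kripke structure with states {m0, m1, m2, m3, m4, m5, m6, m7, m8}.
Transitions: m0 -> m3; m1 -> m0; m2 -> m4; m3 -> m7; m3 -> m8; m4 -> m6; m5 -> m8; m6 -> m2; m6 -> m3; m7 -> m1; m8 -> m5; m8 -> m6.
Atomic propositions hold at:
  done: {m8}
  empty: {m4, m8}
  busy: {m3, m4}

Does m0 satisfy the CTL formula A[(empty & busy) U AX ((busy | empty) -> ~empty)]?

Yes

Sat(empty & busy) = {m4}
Sat(busy | empty) = {m3, m4, m8}
Sat(~empty) = {m0, m1, m2, m3, m5, m6, m7}
Sat((busy | empty) -> ~empty) = {m0, m1, m2, m3, m5, m6, m7}
Sat(AX ((busy | empty) -> ~empty)) = {s : every successor in {m0, m1, m2, m3, m5, m6, m7}} = {m0, m1, m4, m6, m7, m8}
A[(empty & busy) U AX ((busy | empty) -> ~empty)]: least fixpoint, start Z0 = Sat(AX ((busy | empty) -> ~empty)) = {m0, m1, m4, m6, m7, m8}, add states in Sat(empty & busy) with every successor in Z. Already a fixed point.
Sat(A[(empty & busy) U AX ((busy | empty) -> ~empty)]) = {m0, m1, m4, m6, m7, m8}
m0 ∈ Sat(A[(empty & busy) U AX ((busy | empty) -> ~empty)]) = {m0, m1, m4, m6, m7, m8}, so the formula holds at m0.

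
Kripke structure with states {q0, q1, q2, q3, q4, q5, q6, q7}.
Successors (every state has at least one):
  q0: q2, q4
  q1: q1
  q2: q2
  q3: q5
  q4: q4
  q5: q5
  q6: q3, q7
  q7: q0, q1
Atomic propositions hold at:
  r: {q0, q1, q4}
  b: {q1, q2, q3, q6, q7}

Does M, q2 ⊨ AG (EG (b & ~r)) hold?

Yes

Sat(~r) = {q2, q3, q5, q6, q7}
Sat(b & ~r) = {q2, q3, q6, q7}
EG (b & ~r): greatest fixpoint, start Z0 = {q2, q3, q6, q7}, keep only states in Sat with some successor in Z. Z1 = {q2, q6}; Z2 = {q2}; fixed.
Sat(EG (b & ~r)) = {q2}
AG (EG (b & ~r)): greatest fixpoint, start Z0 = {q2}, keep only states in Sat with every successor in Z. Already a fixed point.
Sat(AG (EG (b & ~r))) = {q2}
q2 ∈ Sat(AG (EG (b & ~r))) = {q2}, so the formula holds at q2.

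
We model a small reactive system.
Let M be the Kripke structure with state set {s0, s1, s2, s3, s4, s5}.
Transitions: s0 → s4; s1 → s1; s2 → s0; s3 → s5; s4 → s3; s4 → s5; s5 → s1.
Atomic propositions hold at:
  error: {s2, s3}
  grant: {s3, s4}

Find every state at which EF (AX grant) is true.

Sat(AX grant) = {s : every successor in {s3, s4}} = {s0}
EF (AX grant): least fixpoint, start Z0 = {s0}, add states with some successor in Z. Z1 = {s0, s2}; fixed.
Sat(EF (AX grant)) = {s0, s2}

{s0, s2}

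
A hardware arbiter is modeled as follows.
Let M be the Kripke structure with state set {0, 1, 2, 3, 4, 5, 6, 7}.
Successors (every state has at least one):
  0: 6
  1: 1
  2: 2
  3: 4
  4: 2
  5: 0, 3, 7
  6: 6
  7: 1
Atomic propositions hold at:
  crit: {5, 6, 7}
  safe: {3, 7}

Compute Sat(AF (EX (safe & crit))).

{5}

Sat(safe & crit) = {7}
Sat(EX (safe & crit)) = {s : some successor in {7}} = {5}
AF (EX (safe & crit)): least fixpoint, start Z0 = {5}, add states with every successor in Z. Already a fixed point.
Sat(AF (EX (safe & crit))) = {5}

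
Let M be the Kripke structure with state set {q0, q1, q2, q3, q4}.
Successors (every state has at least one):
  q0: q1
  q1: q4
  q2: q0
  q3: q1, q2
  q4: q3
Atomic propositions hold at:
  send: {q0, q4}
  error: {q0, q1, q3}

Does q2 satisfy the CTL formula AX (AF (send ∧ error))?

Yes

Sat(send ∧ error) = {q0}
AF (send ∧ error): least fixpoint, start Z0 = {q0}, add states with every successor in Z. Z1 = {q0, q2}; fixed.
Sat(AF (send ∧ error)) = {q0, q2}
Sat(AX (AF (send ∧ error))) = {s : every successor in {q0, q2}} = {q2}
q2 ∈ Sat(AX (AF (send ∧ error))) = {q2}, so the formula holds at q2.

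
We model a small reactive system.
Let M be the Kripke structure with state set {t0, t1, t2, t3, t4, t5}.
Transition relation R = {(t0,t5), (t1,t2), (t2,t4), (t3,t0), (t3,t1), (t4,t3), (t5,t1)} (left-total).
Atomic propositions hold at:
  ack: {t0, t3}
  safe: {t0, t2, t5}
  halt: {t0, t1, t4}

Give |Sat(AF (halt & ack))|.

Sat(halt & ack) = {t0}
AF (halt & ack): least fixpoint, start Z0 = {t0}, add states with every successor in Z. Already a fixed point.
Sat(AF (halt & ack)) = {t0}
|Sat(AF (halt & ack))| = |{t0}| = 1.

1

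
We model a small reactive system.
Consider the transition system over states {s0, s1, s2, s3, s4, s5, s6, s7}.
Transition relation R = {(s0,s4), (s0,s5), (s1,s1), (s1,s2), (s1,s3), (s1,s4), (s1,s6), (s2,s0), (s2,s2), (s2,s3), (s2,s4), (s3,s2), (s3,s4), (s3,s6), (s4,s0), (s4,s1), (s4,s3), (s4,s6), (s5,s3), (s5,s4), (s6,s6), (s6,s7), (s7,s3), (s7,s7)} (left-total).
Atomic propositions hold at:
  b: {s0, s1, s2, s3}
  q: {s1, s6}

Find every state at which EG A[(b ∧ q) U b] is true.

Sat(b ∧ q) = {s1}
A[(b ∧ q) U b]: least fixpoint, start Z0 = Sat(b) = {s0, s1, s2, s3}, add states in Sat(b ∧ q) with every successor in Z. Already a fixed point.
Sat(A[(b ∧ q) U b]) = {s0, s1, s2, s3}
EG A[(b ∧ q) U b]: greatest fixpoint, start Z0 = {s0, s1, s2, s3}, keep only states in Sat with some successor in Z. Z1 = {s1, s2, s3}; fixed.
Sat(EG A[(b ∧ q) U b]) = {s1, s2, s3}

{s1, s2, s3}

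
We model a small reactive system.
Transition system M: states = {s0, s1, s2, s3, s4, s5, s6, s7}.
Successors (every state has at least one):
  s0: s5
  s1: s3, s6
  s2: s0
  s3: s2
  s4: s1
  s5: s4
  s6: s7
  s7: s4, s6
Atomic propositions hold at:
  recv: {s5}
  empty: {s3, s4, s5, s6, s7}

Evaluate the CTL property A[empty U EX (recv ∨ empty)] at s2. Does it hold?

Sat(recv ∨ empty) = {s3, s4, s5, s6, s7}
Sat(EX (recv ∨ empty)) = {s : some successor in {s3, s4, s5, s6, s7}} = {s0, s1, s5, s6, s7}
A[empty U EX (recv ∨ empty)]: least fixpoint, start Z0 = Sat(EX (recv ∨ empty)) = {s0, s1, s5, s6, s7}, add states in Sat(empty) with every successor in Z. Z1 = {s0, s1, s4, s5, s6, s7}; fixed.
Sat(A[empty U EX (recv ∨ empty)]) = {s0, s1, s4, s5, s6, s7}
s2 ∉ Sat(A[empty U EX (recv ∨ empty)]) = {s0, s1, s4, s5, s6, s7}, so the formula does not hold at s2.

No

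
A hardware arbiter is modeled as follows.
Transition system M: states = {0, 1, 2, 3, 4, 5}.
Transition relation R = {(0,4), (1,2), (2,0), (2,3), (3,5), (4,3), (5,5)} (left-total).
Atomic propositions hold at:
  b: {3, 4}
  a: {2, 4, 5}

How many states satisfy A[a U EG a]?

1

EG a: greatest fixpoint, start Z0 = {2, 4, 5}, keep only states in Sat with some successor in Z. Z1 = {5}; fixed.
Sat(EG a) = {5}
A[a U EG a]: least fixpoint, start Z0 = Sat(EG a) = {5}, add states in Sat(a) with every successor in Z. Already a fixed point.
Sat(A[a U EG a]) = {5}
|Sat(A[a U EG a])| = |{5}| = 1.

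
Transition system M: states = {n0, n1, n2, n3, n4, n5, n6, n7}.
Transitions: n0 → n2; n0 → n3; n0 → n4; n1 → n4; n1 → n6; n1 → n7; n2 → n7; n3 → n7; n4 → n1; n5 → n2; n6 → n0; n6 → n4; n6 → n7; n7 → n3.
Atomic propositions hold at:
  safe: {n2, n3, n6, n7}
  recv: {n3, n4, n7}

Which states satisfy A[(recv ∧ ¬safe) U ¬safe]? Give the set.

{n0, n1, n4, n5}

Sat(¬safe) = {n0, n1, n4, n5}
Sat(recv ∧ ¬safe) = {n4}
A[(recv ∧ ¬safe) U ¬safe]: least fixpoint, start Z0 = Sat(¬safe) = {n0, n1, n4, n5}, add states in Sat(recv ∧ ¬safe) with every successor in Z. Already a fixed point.
Sat(A[(recv ∧ ¬safe) U ¬safe]) = {n0, n1, n4, n5}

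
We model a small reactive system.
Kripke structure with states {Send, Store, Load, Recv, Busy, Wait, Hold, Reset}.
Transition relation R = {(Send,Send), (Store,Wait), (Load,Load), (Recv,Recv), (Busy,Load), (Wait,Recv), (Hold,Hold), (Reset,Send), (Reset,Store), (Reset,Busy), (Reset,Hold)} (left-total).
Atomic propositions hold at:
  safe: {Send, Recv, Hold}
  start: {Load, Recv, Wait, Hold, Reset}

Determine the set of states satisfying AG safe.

{Send, Recv, Hold}

AG safe: greatest fixpoint, start Z0 = {Send, Recv, Hold}, keep only states in Sat with every successor in Z. Already a fixed point.
Sat(AG safe) = {Send, Recv, Hold}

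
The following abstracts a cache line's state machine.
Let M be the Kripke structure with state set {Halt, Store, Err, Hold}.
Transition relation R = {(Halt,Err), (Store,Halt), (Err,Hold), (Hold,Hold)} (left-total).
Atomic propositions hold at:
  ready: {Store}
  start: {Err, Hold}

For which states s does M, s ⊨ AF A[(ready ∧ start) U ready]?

{Store}

Sat(ready ∧ start) = ∅
A[(ready ∧ start) U ready]: least fixpoint, start Z0 = Sat(ready) = {Store}, add states in Sat(ready ∧ start) with every successor in Z. Already a fixed point.
Sat(A[(ready ∧ start) U ready]) = {Store}
AF A[(ready ∧ start) U ready]: least fixpoint, start Z0 = {Store}, add states with every successor in Z. Already a fixed point.
Sat(AF A[(ready ∧ start) U ready]) = {Store}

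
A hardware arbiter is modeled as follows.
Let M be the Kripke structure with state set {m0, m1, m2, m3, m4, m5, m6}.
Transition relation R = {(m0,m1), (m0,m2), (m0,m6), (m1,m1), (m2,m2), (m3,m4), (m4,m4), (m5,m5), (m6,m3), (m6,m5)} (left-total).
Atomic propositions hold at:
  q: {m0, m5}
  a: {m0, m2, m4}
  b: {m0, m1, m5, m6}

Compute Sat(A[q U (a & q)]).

Sat(a & q) = {m0}
A[q U (a & q)]: least fixpoint, start Z0 = Sat((a & q)) = {m0}, add states in Sat(q) with every successor in Z. Already a fixed point.
Sat(A[q U (a & q)]) = {m0}

{m0}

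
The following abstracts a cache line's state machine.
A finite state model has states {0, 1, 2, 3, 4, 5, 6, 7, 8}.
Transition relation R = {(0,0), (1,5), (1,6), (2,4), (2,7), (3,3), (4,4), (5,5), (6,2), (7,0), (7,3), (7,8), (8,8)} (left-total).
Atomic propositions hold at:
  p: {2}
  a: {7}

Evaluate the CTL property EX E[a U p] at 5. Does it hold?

E[a U p]: least fixpoint, start Z0 = Sat(p) = {2}, add states in Sat(a) with some successor in Z. Already a fixed point.
Sat(E[a U p]) = {2}
Sat(EX E[a U p]) = {s : some successor in {2}} = {6}
5 ∉ Sat(EX E[a U p]) = {6}, so the formula does not hold at 5.

No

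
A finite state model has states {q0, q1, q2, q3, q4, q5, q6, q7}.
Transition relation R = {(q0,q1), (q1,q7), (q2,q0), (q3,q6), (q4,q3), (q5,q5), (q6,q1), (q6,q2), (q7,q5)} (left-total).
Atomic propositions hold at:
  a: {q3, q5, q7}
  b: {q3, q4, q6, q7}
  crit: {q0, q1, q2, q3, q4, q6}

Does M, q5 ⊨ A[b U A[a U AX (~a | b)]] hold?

No

Sat(~a) = {q0, q1, q2, q4, q6}
Sat(~a | b) = {q0, q1, q2, q3, q4, q6, q7}
Sat(AX (~a | b)) = {s : every successor in {q0, q1, q2, q3, q4, q6, q7}} = {q0, q1, q2, q3, q4, q6}
A[a U AX (~a | b)]: least fixpoint, start Z0 = Sat(AX (~a | b)) = {q0, q1, q2, q3, q4, q6}, add states in Sat(a) with every successor in Z. Already a fixed point.
Sat(A[a U AX (~a | b)]) = {q0, q1, q2, q3, q4, q6}
A[b U A[a U AX (~a | b)]]: least fixpoint, start Z0 = Sat(A[a U AX (~a | b)]) = {q0, q1, q2, q3, q4, q6}, add states in Sat(b) with every successor in Z. Already a fixed point.
Sat(A[b U A[a U AX (~a | b)]]) = {q0, q1, q2, q3, q4, q6}
q5 ∉ Sat(A[b U A[a U AX (~a | b)]]) = {q0, q1, q2, q3, q4, q6}, so the formula does not hold at q5.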